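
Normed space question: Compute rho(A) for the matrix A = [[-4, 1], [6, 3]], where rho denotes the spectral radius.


For a 2x2 matrix, eigenvalues satisfy lambda^2 - (trace)*lambda + det = 0
trace = -4 + 3 = -1
det = -4*3 - 1*6 = -18
discriminant = (-1)^2 - 4*(-18) = 73
spectral radius = max |eigenvalue| = 4.7720

4.7720


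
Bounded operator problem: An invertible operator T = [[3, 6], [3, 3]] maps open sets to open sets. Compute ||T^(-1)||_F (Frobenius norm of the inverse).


det(T) = 3*3 - 6*3 = -9
T^(-1) = (1/-9) * [[3, -6], [-3, 3]] = [[-0.3333, 0.6667], [0.3333, -0.3333]]
||T^(-1)||_F^2 = (-0.3333)^2 + 0.6667^2 + 0.3333^2 + (-0.3333)^2 = 0.7778
||T^(-1)||_F = sqrt(0.7778) = 0.8819

0.8819


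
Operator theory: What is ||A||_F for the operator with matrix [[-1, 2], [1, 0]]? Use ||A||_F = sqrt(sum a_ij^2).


||A||_F^2 = sum a_ij^2
= (-1)^2 + 2^2 + 1^2 + 0^2
= 1 + 4 + 1 + 0 = 6
||A||_F = sqrt(6) = 2.4495

2.4495


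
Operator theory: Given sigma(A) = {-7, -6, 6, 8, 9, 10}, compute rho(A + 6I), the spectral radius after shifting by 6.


Spectrum of A + 6I = {-1, 0, 12, 14, 15, 16}
Spectral radius = max |lambda| over the shifted spectrum
= max(1, 0, 12, 14, 15, 16) = 16

16


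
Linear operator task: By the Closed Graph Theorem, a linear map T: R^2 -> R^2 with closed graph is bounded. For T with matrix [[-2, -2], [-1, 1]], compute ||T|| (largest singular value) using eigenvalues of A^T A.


A^T A = [[5, 3], [3, 5]]
trace(A^T A) = 10, det(A^T A) = 16
discriminant = 10^2 - 4*16 = 36
Largest eigenvalue of A^T A = (trace + sqrt(disc))/2 = 8.0000
||T|| = sqrt(8.0000) = 2.8284

2.8284


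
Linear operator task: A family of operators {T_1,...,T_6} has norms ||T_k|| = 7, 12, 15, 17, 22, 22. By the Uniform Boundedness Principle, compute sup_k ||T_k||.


By the Uniform Boundedness Principle, the supremum of norms is finite.
sup_k ||T_k|| = max(7, 12, 15, 17, 22, 22) = 22

22


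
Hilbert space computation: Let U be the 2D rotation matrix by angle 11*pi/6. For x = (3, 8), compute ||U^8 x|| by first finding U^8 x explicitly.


U is a rotation by theta = 11*pi/6
U^8 = rotation by 8*theta = 88*pi/6 = 4*pi/6 (mod 2*pi)
cos(4*pi/6) = -0.5000, sin(4*pi/6) = 0.8660
U^8 x = (-0.5000 * 3 - 0.8660 * 8, 0.8660 * 3 + -0.5000 * 8)
= (-8.4282, -1.4019)
||U^8 x|| = sqrt((-8.4282)^2 + (-1.4019)^2) = sqrt(73.0000) = 8.5440

8.5440


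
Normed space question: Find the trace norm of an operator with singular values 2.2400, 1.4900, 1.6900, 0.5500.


The nuclear norm is the sum of all singular values.
||T||_1 = 2.2400 + 1.4900 + 1.6900 + 0.5500
= 5.9700

5.9700


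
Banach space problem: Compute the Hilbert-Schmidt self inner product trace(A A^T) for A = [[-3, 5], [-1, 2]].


trace(A * A^T) = sum of squares of all entries
= (-3)^2 + 5^2 + (-1)^2 + 2^2
= 9 + 25 + 1 + 4
= 39

39


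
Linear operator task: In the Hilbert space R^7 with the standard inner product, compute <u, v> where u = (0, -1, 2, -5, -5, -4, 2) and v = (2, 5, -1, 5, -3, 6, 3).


Computing the standard inner product <u, v> = sum u_i * v_i
= 0*2 + -1*5 + 2*-1 + -5*5 + -5*-3 + -4*6 + 2*3
= 0 + -5 + -2 + -25 + 15 + -24 + 6
= -35

-35


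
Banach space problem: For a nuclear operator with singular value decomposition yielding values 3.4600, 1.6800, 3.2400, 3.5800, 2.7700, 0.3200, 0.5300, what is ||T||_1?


The nuclear norm is the sum of all singular values.
||T||_1 = 3.4600 + 1.6800 + 3.2400 + 3.5800 + 2.7700 + 0.3200 + 0.5300
= 15.5800

15.5800


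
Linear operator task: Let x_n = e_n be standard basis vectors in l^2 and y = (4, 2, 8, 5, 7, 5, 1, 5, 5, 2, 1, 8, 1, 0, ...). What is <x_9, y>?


x_9 = e_9 is the standard basis vector with 1 in position 9.
<x_9, y> = y_9 = 5
As n -> infinity, <x_n, y> -> 0, confirming weak convergence of (x_n) to 0.

5


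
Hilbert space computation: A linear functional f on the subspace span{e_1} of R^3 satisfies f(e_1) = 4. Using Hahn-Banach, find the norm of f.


The norm of f is given by ||f|| = sup_{||x||=1} |f(x)|.
On span{e_1}, ||e_1|| = 1, so ||f|| = |f(e_1)| / ||e_1||
= |4| / 1 = 4.0000

4.0000


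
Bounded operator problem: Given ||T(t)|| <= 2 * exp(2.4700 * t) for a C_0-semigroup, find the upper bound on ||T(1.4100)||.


||T(1.4100)|| <= 2 * exp(2.4700 * 1.4100)
= 2 * exp(3.4827)
= 2 * 32.5475
= 65.0950

65.0950


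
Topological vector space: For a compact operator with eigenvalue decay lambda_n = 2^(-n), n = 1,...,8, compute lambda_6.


The eigenvalue formula gives lambda_6 = 1/2^6
= 1/64
= 0.0156

0.0156


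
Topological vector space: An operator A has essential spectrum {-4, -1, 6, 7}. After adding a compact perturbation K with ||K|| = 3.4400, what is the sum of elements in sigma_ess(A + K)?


By Weyl's theorem, the essential spectrum is invariant under compact perturbations.
sigma_ess(A + K) = sigma_ess(A) = {-4, -1, 6, 7}
Sum = -4 + -1 + 6 + 7 = 8

8


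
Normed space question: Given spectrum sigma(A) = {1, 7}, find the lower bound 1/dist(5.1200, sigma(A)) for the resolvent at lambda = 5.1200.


dist(5.1200, {1, 7}) = min(|5.1200 - 1|, |5.1200 - 7|)
= min(4.1200, 1.8800) = 1.8800
Resolvent bound = 1/1.8800 = 0.5319

0.5319


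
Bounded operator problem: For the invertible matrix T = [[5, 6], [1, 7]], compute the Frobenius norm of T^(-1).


det(T) = 5*7 - 6*1 = 29
T^(-1) = (1/29) * [[7, -6], [-1, 5]] = [[0.2414, -0.2069], [-0.0345, 0.1724]]
||T^(-1)||_F^2 = 0.2414^2 + (-0.2069)^2 + (-0.0345)^2 + 0.1724^2 = 0.1320
||T^(-1)||_F = sqrt(0.1320) = 0.3633

0.3633


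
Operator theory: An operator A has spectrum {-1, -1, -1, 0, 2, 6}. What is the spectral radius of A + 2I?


Spectrum of A + 2I = {1, 1, 1, 2, 4, 8}
Spectral radius = max |lambda| over the shifted spectrum
= max(1, 1, 1, 2, 4, 8) = 8

8


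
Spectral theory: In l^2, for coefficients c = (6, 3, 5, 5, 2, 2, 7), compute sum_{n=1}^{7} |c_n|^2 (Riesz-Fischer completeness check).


sum |c_n|^2 = 6^2 + 3^2 + 5^2 + 5^2 + 2^2 + 2^2 + 7^2
= 36 + 9 + 25 + 25 + 4 + 4 + 49
= 152

152


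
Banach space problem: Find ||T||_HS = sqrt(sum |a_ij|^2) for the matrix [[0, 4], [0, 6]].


The Hilbert-Schmidt norm is sqrt(sum of squares of all entries).
Sum of squares = 0^2 + 4^2 + 0^2 + 6^2
= 0 + 16 + 0 + 36 = 52
||T||_HS = sqrt(52) = 7.2111

7.2111


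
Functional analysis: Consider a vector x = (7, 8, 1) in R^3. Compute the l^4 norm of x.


The l^4 norm = (sum |x_i|^4)^(1/4)
Sum of 4th powers = 2401 + 4096 + 1 = 6498
||x||_4 = (6498)^(1/4) = 8.9783

8.9783


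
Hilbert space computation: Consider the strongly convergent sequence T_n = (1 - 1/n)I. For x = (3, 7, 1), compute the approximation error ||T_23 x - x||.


T_23 x - x = (1 - 1/23)x - x = -x/23
||x|| = sqrt(59) = 7.6811
||T_23 x - x|| = ||x||/23 = 7.6811/23 = 0.3340

0.3340


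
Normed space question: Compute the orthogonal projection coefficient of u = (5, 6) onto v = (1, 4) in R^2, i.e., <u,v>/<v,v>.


Computing <u,v> = 5*1 + 6*4 = 29
Computing <v,v> = 1^2 + 4^2 = 17
Projection coefficient = 29/17 = 1.7059

1.7059


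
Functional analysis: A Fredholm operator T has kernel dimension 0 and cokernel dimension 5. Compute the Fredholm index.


The Fredholm index is defined as ind(T) = dim(ker T) - dim(coker T)
= 0 - 5
= -5

-5


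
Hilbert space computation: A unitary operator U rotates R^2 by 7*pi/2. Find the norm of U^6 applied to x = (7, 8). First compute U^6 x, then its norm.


U is a rotation by theta = 7*pi/2
U^6 = rotation by 6*theta = 42*pi/2 = 2*pi/2 (mod 2*pi)
cos(2*pi/2) = -1.0000, sin(2*pi/2) = 0.0000
U^6 x = (-1.0000 * 7 - 0.0000 * 8, 0.0000 * 7 + -1.0000 * 8)
= (-7.0000, -8.0000)
||U^6 x|| = sqrt((-7.0000)^2 + (-8.0000)^2) = sqrt(113.0000) = 10.6301

10.6301


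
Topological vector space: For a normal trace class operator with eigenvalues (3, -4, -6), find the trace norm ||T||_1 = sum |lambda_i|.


For a normal operator, singular values equal |eigenvalues|.
Trace norm = sum |lambda_i| = 3 + 4 + 6
= 13

13


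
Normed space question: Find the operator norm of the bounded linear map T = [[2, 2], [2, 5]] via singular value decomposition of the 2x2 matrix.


A^T A = [[8, 14], [14, 29]]
trace(A^T A) = 37, det(A^T A) = 36
discriminant = 37^2 - 4*36 = 1225
Largest eigenvalue of A^T A = (trace + sqrt(disc))/2 = 36.0000
||T|| = sqrt(36.0000) = 6.0000

6.0000


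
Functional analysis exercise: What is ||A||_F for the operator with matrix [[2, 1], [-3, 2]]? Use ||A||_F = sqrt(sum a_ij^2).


||A||_F^2 = sum a_ij^2
= 2^2 + 1^2 + (-3)^2 + 2^2
= 4 + 1 + 9 + 4 = 18
||A||_F = sqrt(18) = 4.2426

4.2426


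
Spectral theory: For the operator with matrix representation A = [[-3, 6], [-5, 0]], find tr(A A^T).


trace(A * A^T) = sum of squares of all entries
= (-3)^2 + 6^2 + (-5)^2 + 0^2
= 9 + 36 + 25 + 0
= 70

70


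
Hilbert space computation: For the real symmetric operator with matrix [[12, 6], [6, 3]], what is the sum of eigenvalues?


For a self-adjoint (symmetric) matrix, the eigenvalues are real.
The sum of eigenvalues equals the trace of the matrix.
trace = 12 + 3 = 15

15


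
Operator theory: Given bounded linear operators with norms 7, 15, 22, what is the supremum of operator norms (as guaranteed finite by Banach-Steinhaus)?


By the Uniform Boundedness Principle, the supremum of norms is finite.
sup_k ||T_k|| = max(7, 15, 22) = 22

22


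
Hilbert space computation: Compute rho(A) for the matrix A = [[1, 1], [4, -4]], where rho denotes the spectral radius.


For a 2x2 matrix, eigenvalues satisfy lambda^2 - (trace)*lambda + det = 0
trace = 1 + -4 = -3
det = 1*-4 - 1*4 = -8
discriminant = (-3)^2 - 4*(-8) = 41
spectral radius = max |eigenvalue| = 4.7016

4.7016


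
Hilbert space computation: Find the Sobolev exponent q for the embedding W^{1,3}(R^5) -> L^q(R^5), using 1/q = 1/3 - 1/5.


Using the Sobolev embedding formula: 1/q = 1/p - k/n
1/q = 1/3 - 1/5 = 2/15
q = 1/(2/15) = 15/2 = 7.5000

7.5000


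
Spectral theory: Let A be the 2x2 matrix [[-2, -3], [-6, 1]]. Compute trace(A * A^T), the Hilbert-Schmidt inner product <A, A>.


trace(A * A^T) = sum of squares of all entries
= (-2)^2 + (-3)^2 + (-6)^2 + 1^2
= 4 + 9 + 36 + 1
= 50

50


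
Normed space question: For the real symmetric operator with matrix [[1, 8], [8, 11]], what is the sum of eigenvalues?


For a self-adjoint (symmetric) matrix, the eigenvalues are real.
The sum of eigenvalues equals the trace of the matrix.
trace = 1 + 11 = 12

12


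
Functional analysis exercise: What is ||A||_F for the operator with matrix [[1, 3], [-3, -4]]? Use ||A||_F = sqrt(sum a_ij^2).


||A||_F^2 = sum a_ij^2
= 1^2 + 3^2 + (-3)^2 + (-4)^2
= 1 + 9 + 9 + 16 = 35
||A||_F = sqrt(35) = 5.9161

5.9161


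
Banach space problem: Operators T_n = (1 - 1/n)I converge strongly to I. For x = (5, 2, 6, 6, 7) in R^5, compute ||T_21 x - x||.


T_21 x - x = (1 - 1/21)x - x = -x/21
||x|| = sqrt(150) = 12.2474
||T_21 x - x|| = ||x||/21 = 12.2474/21 = 0.5832

0.5832


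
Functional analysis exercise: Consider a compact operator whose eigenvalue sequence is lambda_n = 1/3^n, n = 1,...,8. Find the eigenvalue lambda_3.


The eigenvalue formula gives lambda_3 = 1/3^3
= 1/27
= 0.0370

0.0370


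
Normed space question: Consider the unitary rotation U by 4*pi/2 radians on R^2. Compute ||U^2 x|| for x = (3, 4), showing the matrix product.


U is a rotation by theta = 4*pi/2
U^2 = rotation by 2*theta = 8*pi/2 = 0*pi/2 (mod 2*pi)
cos(0*pi/2) = 1.0000, sin(0*pi/2) = 0.0000
U^2 x = (1.0000 * 3 - 0.0000 * 4, 0.0000 * 3 + 1.0000 * 4)
= (3.0000, 4.0000)
||U^2 x|| = sqrt(3.0000^2 + 4.0000^2) = sqrt(25.0000) = 5.0000

5.0000


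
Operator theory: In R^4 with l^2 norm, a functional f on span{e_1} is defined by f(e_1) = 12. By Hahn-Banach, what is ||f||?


The norm of f is given by ||f|| = sup_{||x||=1} |f(x)|.
On span{e_1}, ||e_1|| = 1, so ||f|| = |f(e_1)| / ||e_1||
= |12| / 1 = 12.0000

12.0000


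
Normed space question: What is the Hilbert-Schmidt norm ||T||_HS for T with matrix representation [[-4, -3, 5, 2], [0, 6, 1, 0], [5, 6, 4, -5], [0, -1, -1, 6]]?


The Hilbert-Schmidt norm is sqrt(sum of squares of all entries).
Sum of squares = (-4)^2 + (-3)^2 + 5^2 + 2^2 + 0^2 + 6^2 + 1^2 + 0^2 + 5^2 + 6^2 + 4^2 + (-5)^2 + 0^2 + (-1)^2 + (-1)^2 + 6^2
= 16 + 9 + 25 + 4 + 0 + 36 + 1 + 0 + 25 + 36 + 16 + 25 + 0 + 1 + 1 + 36 = 231
||T||_HS = sqrt(231) = 15.1987

15.1987


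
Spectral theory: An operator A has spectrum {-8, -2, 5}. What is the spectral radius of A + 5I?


Spectrum of A + 5I = {-3, 3, 10}
Spectral radius = max |lambda| over the shifted spectrum
= max(3, 3, 10) = 10

10


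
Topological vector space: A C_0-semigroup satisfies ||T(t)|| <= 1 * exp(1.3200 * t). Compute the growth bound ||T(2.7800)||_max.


||T(2.7800)|| <= 1 * exp(1.3200 * 2.7800)
= 1 * exp(3.6696)
= 1 * 39.2362
= 39.2362

39.2362


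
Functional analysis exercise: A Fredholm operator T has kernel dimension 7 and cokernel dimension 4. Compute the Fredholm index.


The Fredholm index is defined as ind(T) = dim(ker T) - dim(coker T)
= 7 - 4
= 3

3


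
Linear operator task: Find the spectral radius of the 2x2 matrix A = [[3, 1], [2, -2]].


For a 2x2 matrix, eigenvalues satisfy lambda^2 - (trace)*lambda + det = 0
trace = 3 + -2 = 1
det = 3*-2 - 1*2 = -8
discriminant = 1^2 - 4*(-8) = 33
spectral radius = max |eigenvalue| = 3.3723

3.3723


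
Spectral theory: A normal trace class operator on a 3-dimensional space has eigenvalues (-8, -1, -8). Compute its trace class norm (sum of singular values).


For a normal operator, singular values equal |eigenvalues|.
Trace norm = sum |lambda_i| = 8 + 1 + 8
= 17

17


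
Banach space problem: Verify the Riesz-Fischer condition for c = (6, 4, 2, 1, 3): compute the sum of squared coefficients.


sum |c_n|^2 = 6^2 + 4^2 + 2^2 + 1^2 + 3^2
= 36 + 16 + 4 + 1 + 9
= 66

66


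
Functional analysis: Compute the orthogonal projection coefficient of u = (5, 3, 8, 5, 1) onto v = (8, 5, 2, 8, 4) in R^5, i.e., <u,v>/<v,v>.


Computing <u,v> = 5*8 + 3*5 + 8*2 + 5*8 + 1*4 = 115
Computing <v,v> = 8^2 + 5^2 + 2^2 + 8^2 + 4^2 = 173
Projection coefficient = 115/173 = 0.6647

0.6647


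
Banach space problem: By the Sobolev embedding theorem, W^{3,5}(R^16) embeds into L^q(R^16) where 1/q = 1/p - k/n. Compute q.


Using the Sobolev embedding formula: 1/q = 1/p - k/n
1/q = 1/5 - 3/16 = 1/80
q = 1/(1/80) = 80

80.0000


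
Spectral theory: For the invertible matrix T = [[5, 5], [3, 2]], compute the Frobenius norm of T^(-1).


det(T) = 5*2 - 5*3 = -5
T^(-1) = (1/-5) * [[2, -5], [-3, 5]] = [[-0.4000, 1.0000], [0.6000, -1.0000]]
||T^(-1)||_F^2 = (-0.4000)^2 + 1.0000^2 + 0.6000^2 + (-1.0000)^2 = 2.5200
||T^(-1)||_F = sqrt(2.5200) = 1.5875

1.5875


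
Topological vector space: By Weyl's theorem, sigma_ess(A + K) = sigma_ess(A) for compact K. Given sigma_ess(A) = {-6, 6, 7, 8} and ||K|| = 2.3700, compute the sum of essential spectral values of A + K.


By Weyl's theorem, the essential spectrum is invariant under compact perturbations.
sigma_ess(A + K) = sigma_ess(A) = {-6, 6, 7, 8}
Sum = -6 + 6 + 7 + 8 = 15

15


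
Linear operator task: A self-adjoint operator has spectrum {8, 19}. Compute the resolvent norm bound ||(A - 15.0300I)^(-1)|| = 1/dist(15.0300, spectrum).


dist(15.0300, {8, 19}) = min(|15.0300 - 8|, |15.0300 - 19|)
= min(7.0300, 3.9700) = 3.9700
Resolvent bound = 1/3.9700 = 0.2519

0.2519


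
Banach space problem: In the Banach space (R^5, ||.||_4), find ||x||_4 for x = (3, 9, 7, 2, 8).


The l^4 norm = (sum |x_i|^4)^(1/4)
Sum of 4th powers = 81 + 6561 + 2401 + 16 + 4096 = 13155
||x||_4 = (13155)^(1/4) = 10.7096

10.7096


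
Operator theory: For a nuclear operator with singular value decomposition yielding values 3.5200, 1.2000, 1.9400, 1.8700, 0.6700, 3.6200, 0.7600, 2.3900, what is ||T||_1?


The nuclear norm is the sum of all singular values.
||T||_1 = 3.5200 + 1.2000 + 1.9400 + 1.8700 + 0.6700 + 3.6200 + 0.7600 + 2.3900
= 15.9700

15.9700


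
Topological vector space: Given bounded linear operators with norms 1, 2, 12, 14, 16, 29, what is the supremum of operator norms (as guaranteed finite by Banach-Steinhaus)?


By the Uniform Boundedness Principle, the supremum of norms is finite.
sup_k ||T_k|| = max(1, 2, 12, 14, 16, 29) = 29

29


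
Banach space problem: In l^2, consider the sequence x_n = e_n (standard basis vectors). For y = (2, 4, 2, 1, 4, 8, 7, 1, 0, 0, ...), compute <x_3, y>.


x_3 = e_3 is the standard basis vector with 1 in position 3.
<x_3, y> = y_3 = 2
As n -> infinity, <x_n, y> -> 0, confirming weak convergence of (x_n) to 0.

2


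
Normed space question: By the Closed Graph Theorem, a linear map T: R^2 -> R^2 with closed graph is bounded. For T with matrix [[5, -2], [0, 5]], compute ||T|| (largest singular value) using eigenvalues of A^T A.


A^T A = [[25, -10], [-10, 29]]
trace(A^T A) = 54, det(A^T A) = 625
discriminant = 54^2 - 4*625 = 416
Largest eigenvalue of A^T A = (trace + sqrt(disc))/2 = 37.1980
||T|| = sqrt(37.1980) = 6.0990

6.0990


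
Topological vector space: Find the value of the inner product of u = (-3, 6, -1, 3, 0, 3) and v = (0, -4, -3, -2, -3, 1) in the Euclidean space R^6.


Computing the standard inner product <u, v> = sum u_i * v_i
= -3*0 + 6*-4 + -1*-3 + 3*-2 + 0*-3 + 3*1
= 0 + -24 + 3 + -6 + 0 + 3
= -24

-24


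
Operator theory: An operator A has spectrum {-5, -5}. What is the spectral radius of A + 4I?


Spectrum of A + 4I = {-1, -1}
Spectral radius = max |lambda| over the shifted spectrum
= max(1, 1) = 1

1


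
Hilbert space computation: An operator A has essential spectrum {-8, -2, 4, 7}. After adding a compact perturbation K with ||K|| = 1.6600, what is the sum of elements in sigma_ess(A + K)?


By Weyl's theorem, the essential spectrum is invariant under compact perturbations.
sigma_ess(A + K) = sigma_ess(A) = {-8, -2, 4, 7}
Sum = -8 + -2 + 4 + 7 = 1

1


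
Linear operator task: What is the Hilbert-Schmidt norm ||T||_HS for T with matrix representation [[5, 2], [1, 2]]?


The Hilbert-Schmidt norm is sqrt(sum of squares of all entries).
Sum of squares = 5^2 + 2^2 + 1^2 + 2^2
= 25 + 4 + 1 + 4 = 34
||T||_HS = sqrt(34) = 5.8310

5.8310


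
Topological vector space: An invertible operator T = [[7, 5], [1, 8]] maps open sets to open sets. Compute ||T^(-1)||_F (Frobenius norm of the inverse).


det(T) = 7*8 - 5*1 = 51
T^(-1) = (1/51) * [[8, -5], [-1, 7]] = [[0.1569, -0.0980], [-0.0196, 0.1373]]
||T^(-1)||_F^2 = 0.1569^2 + (-0.0980)^2 + (-0.0196)^2 + 0.1373^2 = 0.0534
||T^(-1)||_F = sqrt(0.0534) = 0.2312

0.2312


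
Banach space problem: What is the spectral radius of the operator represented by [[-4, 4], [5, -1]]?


For a 2x2 matrix, eigenvalues satisfy lambda^2 - (trace)*lambda + det = 0
trace = -4 + -1 = -5
det = -4*-1 - 4*5 = -16
discriminant = (-5)^2 - 4*(-16) = 89
spectral radius = max |eigenvalue| = 7.2170

7.2170


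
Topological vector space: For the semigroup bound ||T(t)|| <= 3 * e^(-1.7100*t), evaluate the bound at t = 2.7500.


||T(2.7500)|| <= 3 * exp(-1.7100 * 2.7500)
= 3 * exp(-4.7025)
= 3 * 0.0091
= 0.0272

0.0272


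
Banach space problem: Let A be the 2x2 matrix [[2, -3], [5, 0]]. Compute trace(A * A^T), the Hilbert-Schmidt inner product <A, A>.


trace(A * A^T) = sum of squares of all entries
= 2^2 + (-3)^2 + 5^2 + 0^2
= 4 + 9 + 25 + 0
= 38

38


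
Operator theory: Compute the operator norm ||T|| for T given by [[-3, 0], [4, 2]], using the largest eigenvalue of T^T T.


A^T A = [[25, 8], [8, 4]]
trace(A^T A) = 29, det(A^T A) = 36
discriminant = 29^2 - 4*36 = 697
Largest eigenvalue of A^T A = (trace + sqrt(disc))/2 = 27.7004
||T|| = sqrt(27.7004) = 5.2631

5.2631


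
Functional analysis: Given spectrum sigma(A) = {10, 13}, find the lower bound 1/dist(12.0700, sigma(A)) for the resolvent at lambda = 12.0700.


dist(12.0700, {10, 13}) = min(|12.0700 - 10|, |12.0700 - 13|)
= min(2.0700, 0.9300) = 0.9300
Resolvent bound = 1/0.9300 = 1.0753

1.0753


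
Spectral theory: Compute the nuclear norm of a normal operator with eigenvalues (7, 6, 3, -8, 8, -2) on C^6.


For a normal operator, singular values equal |eigenvalues|.
Trace norm = sum |lambda_i| = 7 + 6 + 3 + 8 + 8 + 2
= 34

34


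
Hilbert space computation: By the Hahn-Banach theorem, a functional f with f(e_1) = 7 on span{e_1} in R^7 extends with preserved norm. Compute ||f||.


The norm of f is given by ||f|| = sup_{||x||=1} |f(x)|.
On span{e_1}, ||e_1|| = 1, so ||f|| = |f(e_1)| / ||e_1||
= |7| / 1 = 7.0000

7.0000


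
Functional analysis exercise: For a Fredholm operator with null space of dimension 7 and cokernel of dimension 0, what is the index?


The Fredholm index is defined as ind(T) = dim(ker T) - dim(coker T)
= 7 - 0
= 7

7


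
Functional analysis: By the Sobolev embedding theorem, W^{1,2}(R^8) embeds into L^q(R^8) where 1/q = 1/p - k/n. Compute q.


Using the Sobolev embedding formula: 1/q = 1/p - k/n
1/q = 1/2 - 1/8 = 3/8
q = 1/(3/8) = 8/3 = 2.6667

2.6667


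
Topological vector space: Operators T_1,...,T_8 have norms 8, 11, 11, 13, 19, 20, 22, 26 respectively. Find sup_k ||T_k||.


By the Uniform Boundedness Principle, the supremum of norms is finite.
sup_k ||T_k|| = max(8, 11, 11, 13, 19, 20, 22, 26) = 26

26


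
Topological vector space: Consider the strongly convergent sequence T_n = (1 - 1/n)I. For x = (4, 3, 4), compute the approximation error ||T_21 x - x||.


T_21 x - x = (1 - 1/21)x - x = -x/21
||x|| = sqrt(41) = 6.4031
||T_21 x - x|| = ||x||/21 = 6.4031/21 = 0.3049

0.3049


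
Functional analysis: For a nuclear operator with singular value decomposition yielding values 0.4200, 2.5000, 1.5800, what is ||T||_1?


The nuclear norm is the sum of all singular values.
||T||_1 = 0.4200 + 2.5000 + 1.5800
= 4.5000

4.5000


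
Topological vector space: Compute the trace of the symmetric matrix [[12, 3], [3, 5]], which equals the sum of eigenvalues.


For a self-adjoint (symmetric) matrix, the eigenvalues are real.
The sum of eigenvalues equals the trace of the matrix.
trace = 12 + 5 = 17

17


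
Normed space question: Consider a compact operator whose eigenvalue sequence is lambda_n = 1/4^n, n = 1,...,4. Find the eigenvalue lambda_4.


The eigenvalue formula gives lambda_4 = 1/4^4
= 1/256
= 0.0039

0.0039


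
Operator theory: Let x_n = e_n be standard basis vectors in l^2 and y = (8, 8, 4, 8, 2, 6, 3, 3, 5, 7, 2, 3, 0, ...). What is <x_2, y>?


x_2 = e_2 is the standard basis vector with 1 in position 2.
<x_2, y> = y_2 = 8
As n -> infinity, <x_n, y> -> 0, confirming weak convergence of (x_n) to 0.

8


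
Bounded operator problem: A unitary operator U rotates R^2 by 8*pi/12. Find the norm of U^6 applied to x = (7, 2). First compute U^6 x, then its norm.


U is a rotation by theta = 8*pi/12
U^6 = rotation by 6*theta = 48*pi/12 = 0*pi/12 (mod 2*pi)
cos(0*pi/12) = 1.0000, sin(0*pi/12) = 0.0000
U^6 x = (1.0000 * 7 - 0.0000 * 2, 0.0000 * 7 + 1.0000 * 2)
= (7.0000, 2.0000)
||U^6 x|| = sqrt(7.0000^2 + 2.0000^2) = sqrt(53.0000) = 7.2801

7.2801


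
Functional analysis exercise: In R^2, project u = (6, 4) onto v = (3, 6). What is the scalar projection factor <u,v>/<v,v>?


Computing <u,v> = 6*3 + 4*6 = 42
Computing <v,v> = 3^2 + 6^2 = 45
Projection coefficient = 42/45 = 0.9333

0.9333


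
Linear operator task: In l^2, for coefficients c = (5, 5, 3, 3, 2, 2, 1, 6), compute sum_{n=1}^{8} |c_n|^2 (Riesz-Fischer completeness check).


sum |c_n|^2 = 5^2 + 5^2 + 3^2 + 3^2 + 2^2 + 2^2 + 1^2 + 6^2
= 25 + 25 + 9 + 9 + 4 + 4 + 1 + 36
= 113

113


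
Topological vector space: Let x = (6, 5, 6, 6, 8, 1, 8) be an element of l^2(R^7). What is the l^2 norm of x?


The l^2 norm = (sum |x_i|^2)^(1/2)
Sum of 2th powers = 36 + 25 + 36 + 36 + 64 + 1 + 64 = 262
||x||_2 = (262)^(1/2) = 16.1864

16.1864


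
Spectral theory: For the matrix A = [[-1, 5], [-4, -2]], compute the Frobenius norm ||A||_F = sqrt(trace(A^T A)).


||A||_F^2 = sum a_ij^2
= (-1)^2 + 5^2 + (-4)^2 + (-2)^2
= 1 + 25 + 16 + 4 = 46
||A||_F = sqrt(46) = 6.7823

6.7823


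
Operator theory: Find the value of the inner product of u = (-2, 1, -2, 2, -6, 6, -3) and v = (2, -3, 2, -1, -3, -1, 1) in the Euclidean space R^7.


Computing the standard inner product <u, v> = sum u_i * v_i
= -2*2 + 1*-3 + -2*2 + 2*-1 + -6*-3 + 6*-1 + -3*1
= -4 + -3 + -4 + -2 + 18 + -6 + -3
= -4

-4


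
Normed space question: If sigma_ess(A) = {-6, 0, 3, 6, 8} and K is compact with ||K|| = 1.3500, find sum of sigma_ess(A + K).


By Weyl's theorem, the essential spectrum is invariant under compact perturbations.
sigma_ess(A + K) = sigma_ess(A) = {-6, 0, 3, 6, 8}
Sum = -6 + 0 + 3 + 6 + 8 = 11

11


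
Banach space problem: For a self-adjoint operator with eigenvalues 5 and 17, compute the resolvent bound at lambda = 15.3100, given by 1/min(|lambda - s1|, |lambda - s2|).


dist(15.3100, {5, 17}) = min(|15.3100 - 5|, |15.3100 - 17|)
= min(10.3100, 1.6900) = 1.6900
Resolvent bound = 1/1.6900 = 0.5917

0.5917


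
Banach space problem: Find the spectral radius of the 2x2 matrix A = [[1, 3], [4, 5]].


For a 2x2 matrix, eigenvalues satisfy lambda^2 - (trace)*lambda + det = 0
trace = 1 + 5 = 6
det = 1*5 - 3*4 = -7
discriminant = 6^2 - 4*(-7) = 64
spectral radius = max |eigenvalue| = 7.0000

7.0000


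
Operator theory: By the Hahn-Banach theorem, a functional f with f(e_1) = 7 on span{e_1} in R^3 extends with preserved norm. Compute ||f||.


The norm of f is given by ||f|| = sup_{||x||=1} |f(x)|.
On span{e_1}, ||e_1|| = 1, so ||f|| = |f(e_1)| / ||e_1||
= |7| / 1 = 7.0000

7.0000


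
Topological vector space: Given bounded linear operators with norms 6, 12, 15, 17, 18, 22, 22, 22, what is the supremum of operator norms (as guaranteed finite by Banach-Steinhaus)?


By the Uniform Boundedness Principle, the supremum of norms is finite.
sup_k ||T_k|| = max(6, 12, 15, 17, 18, 22, 22, 22) = 22

22


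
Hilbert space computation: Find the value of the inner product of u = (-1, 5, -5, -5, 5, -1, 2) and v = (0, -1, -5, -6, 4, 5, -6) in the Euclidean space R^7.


Computing the standard inner product <u, v> = sum u_i * v_i
= -1*0 + 5*-1 + -5*-5 + -5*-6 + 5*4 + -1*5 + 2*-6
= 0 + -5 + 25 + 30 + 20 + -5 + -12
= 53

53


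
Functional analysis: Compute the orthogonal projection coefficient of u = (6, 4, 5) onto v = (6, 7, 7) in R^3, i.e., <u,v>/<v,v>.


Computing <u,v> = 6*6 + 4*7 + 5*7 = 99
Computing <v,v> = 6^2 + 7^2 + 7^2 = 134
Projection coefficient = 99/134 = 0.7388

0.7388


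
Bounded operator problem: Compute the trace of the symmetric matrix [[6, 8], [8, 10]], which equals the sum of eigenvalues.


For a self-adjoint (symmetric) matrix, the eigenvalues are real.
The sum of eigenvalues equals the trace of the matrix.
trace = 6 + 10 = 16

16


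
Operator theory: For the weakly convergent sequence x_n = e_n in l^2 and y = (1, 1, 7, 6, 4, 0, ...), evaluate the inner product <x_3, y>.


x_3 = e_3 is the standard basis vector with 1 in position 3.
<x_3, y> = y_3 = 7
As n -> infinity, <x_n, y> -> 0, confirming weak convergence of (x_n) to 0.

7


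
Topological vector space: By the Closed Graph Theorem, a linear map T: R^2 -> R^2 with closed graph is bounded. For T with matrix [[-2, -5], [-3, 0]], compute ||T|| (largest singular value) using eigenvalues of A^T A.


A^T A = [[13, 10], [10, 25]]
trace(A^T A) = 38, det(A^T A) = 225
discriminant = 38^2 - 4*225 = 544
Largest eigenvalue of A^T A = (trace + sqrt(disc))/2 = 30.6619
||T|| = sqrt(30.6619) = 5.5373

5.5373


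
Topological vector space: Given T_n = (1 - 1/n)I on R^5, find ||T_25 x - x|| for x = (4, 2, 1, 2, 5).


T_25 x - x = (1 - 1/25)x - x = -x/25
||x|| = sqrt(50) = 7.0711
||T_25 x - x|| = ||x||/25 = 7.0711/25 = 0.2828

0.2828


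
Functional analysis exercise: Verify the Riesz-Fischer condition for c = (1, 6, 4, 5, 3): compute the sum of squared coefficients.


sum |c_n|^2 = 1^2 + 6^2 + 4^2 + 5^2 + 3^2
= 1 + 36 + 16 + 25 + 9
= 87

87


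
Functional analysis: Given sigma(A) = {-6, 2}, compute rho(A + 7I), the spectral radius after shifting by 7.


Spectrum of A + 7I = {1, 9}
Spectral radius = max |lambda| over the shifted spectrum
= max(1, 9) = 9

9


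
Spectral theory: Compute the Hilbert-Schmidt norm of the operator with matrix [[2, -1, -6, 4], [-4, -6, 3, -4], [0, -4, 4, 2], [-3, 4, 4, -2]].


The Hilbert-Schmidt norm is sqrt(sum of squares of all entries).
Sum of squares = 2^2 + (-1)^2 + (-6)^2 + 4^2 + (-4)^2 + (-6)^2 + 3^2 + (-4)^2 + 0^2 + (-4)^2 + 4^2 + 2^2 + (-3)^2 + 4^2 + 4^2 + (-2)^2
= 4 + 1 + 36 + 16 + 16 + 36 + 9 + 16 + 0 + 16 + 16 + 4 + 9 + 16 + 16 + 4 = 215
||T||_HS = sqrt(215) = 14.6629

14.6629


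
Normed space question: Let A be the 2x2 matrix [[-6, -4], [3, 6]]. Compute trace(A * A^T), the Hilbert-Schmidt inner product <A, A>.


trace(A * A^T) = sum of squares of all entries
= (-6)^2 + (-4)^2 + 3^2 + 6^2
= 36 + 16 + 9 + 36
= 97

97


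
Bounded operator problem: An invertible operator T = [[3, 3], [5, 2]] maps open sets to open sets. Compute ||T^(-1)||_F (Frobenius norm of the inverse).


det(T) = 3*2 - 3*5 = -9
T^(-1) = (1/-9) * [[2, -3], [-5, 3]] = [[-0.2222, 0.3333], [0.5556, -0.3333]]
||T^(-1)||_F^2 = (-0.2222)^2 + 0.3333^2 + 0.5556^2 + (-0.3333)^2 = 0.5802
||T^(-1)||_F = sqrt(0.5802) = 0.7617

0.7617


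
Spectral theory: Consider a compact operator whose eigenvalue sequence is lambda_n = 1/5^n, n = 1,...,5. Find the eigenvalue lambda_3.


The eigenvalue formula gives lambda_3 = 1/5^3
= 1/125
= 0.0080

0.0080


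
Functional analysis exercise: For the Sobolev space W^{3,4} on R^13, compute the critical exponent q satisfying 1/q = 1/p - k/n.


Using the Sobolev embedding formula: 1/q = 1/p - k/n
1/q = 1/4 - 3/13 = 1/52
q = 1/(1/52) = 52

52.0000


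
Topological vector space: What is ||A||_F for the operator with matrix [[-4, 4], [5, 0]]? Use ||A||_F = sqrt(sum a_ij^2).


||A||_F^2 = sum a_ij^2
= (-4)^2 + 4^2 + 5^2 + 0^2
= 16 + 16 + 25 + 0 = 57
||A||_F = sqrt(57) = 7.5498

7.5498


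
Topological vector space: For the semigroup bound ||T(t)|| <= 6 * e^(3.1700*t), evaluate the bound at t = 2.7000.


||T(2.7000)|| <= 6 * exp(3.1700 * 2.7000)
= 6 * exp(8.5590)
= 6 * 5213.4651
= 31280.7906

31280.7906


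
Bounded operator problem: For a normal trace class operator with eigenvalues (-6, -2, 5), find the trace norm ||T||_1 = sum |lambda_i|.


For a normal operator, singular values equal |eigenvalues|.
Trace norm = sum |lambda_i| = 6 + 2 + 5
= 13

13


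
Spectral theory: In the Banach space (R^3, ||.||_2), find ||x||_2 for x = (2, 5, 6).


The l^2 norm = (sum |x_i|^2)^(1/2)
Sum of 2th powers = 4 + 25 + 36 = 65
||x||_2 = (65)^(1/2) = 8.0623

8.0623


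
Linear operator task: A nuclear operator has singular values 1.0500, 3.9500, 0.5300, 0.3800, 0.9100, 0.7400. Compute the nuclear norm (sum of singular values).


The nuclear norm is the sum of all singular values.
||T||_1 = 1.0500 + 3.9500 + 0.5300 + 0.3800 + 0.9100 + 0.7400
= 7.5600

7.5600


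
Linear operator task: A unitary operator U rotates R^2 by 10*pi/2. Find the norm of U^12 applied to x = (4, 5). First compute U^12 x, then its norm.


U is a rotation by theta = 10*pi/2
U^12 = rotation by 12*theta = 120*pi/2 = 0*pi/2 (mod 2*pi)
cos(0*pi/2) = 1.0000, sin(0*pi/2) = 0.0000
U^12 x = (1.0000 * 4 - 0.0000 * 5, 0.0000 * 4 + 1.0000 * 5)
= (4.0000, 5.0000)
||U^12 x|| = sqrt(4.0000^2 + 5.0000^2) = sqrt(41.0000) = 6.4031

6.4031


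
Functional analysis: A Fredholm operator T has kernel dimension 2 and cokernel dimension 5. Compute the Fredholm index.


The Fredholm index is defined as ind(T) = dim(ker T) - dim(coker T)
= 2 - 5
= -3

-3


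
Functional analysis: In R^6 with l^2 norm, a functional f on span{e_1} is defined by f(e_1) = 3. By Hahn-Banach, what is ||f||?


The norm of f is given by ||f|| = sup_{||x||=1} |f(x)|.
On span{e_1}, ||e_1|| = 1, so ||f|| = |f(e_1)| / ||e_1||
= |3| / 1 = 3.0000

3.0000


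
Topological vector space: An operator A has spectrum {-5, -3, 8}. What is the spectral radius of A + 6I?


Spectrum of A + 6I = {1, 3, 14}
Spectral radius = max |lambda| over the shifted spectrum
= max(1, 3, 14) = 14

14


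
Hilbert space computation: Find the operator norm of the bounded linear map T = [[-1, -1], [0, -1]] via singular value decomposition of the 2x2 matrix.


A^T A = [[1, 1], [1, 2]]
trace(A^T A) = 3, det(A^T A) = 1
discriminant = 3^2 - 4*1 = 5
Largest eigenvalue of A^T A = (trace + sqrt(disc))/2 = 2.6180
||T|| = sqrt(2.6180) = 1.6180

1.6180


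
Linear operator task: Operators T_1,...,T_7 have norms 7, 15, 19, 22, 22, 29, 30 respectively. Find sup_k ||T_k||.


By the Uniform Boundedness Principle, the supremum of norms is finite.
sup_k ||T_k|| = max(7, 15, 19, 22, 22, 29, 30) = 30

30


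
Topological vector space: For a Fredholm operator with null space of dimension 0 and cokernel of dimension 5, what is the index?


The Fredholm index is defined as ind(T) = dim(ker T) - dim(coker T)
= 0 - 5
= -5

-5


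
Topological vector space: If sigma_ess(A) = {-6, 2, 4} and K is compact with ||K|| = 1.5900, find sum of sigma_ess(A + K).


By Weyl's theorem, the essential spectrum is invariant under compact perturbations.
sigma_ess(A + K) = sigma_ess(A) = {-6, 2, 4}
Sum = -6 + 2 + 4 = 0

0


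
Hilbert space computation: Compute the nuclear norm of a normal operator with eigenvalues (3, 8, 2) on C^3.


For a normal operator, singular values equal |eigenvalues|.
Trace norm = sum |lambda_i| = 3 + 8 + 2
= 13

13


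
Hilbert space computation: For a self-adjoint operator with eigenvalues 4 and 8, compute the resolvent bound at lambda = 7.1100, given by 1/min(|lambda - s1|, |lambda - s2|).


dist(7.1100, {4, 8}) = min(|7.1100 - 4|, |7.1100 - 8|)
= min(3.1100, 0.8900) = 0.8900
Resolvent bound = 1/0.8900 = 1.1236

1.1236


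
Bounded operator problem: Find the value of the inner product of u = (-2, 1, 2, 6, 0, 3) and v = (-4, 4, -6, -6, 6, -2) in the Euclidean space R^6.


Computing the standard inner product <u, v> = sum u_i * v_i
= -2*-4 + 1*4 + 2*-6 + 6*-6 + 0*6 + 3*-2
= 8 + 4 + -12 + -36 + 0 + -6
= -42

-42


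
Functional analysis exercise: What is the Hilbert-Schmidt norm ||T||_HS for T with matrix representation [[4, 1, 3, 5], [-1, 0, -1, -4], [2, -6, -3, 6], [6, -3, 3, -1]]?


The Hilbert-Schmidt norm is sqrt(sum of squares of all entries).
Sum of squares = 4^2 + 1^2 + 3^2 + 5^2 + (-1)^2 + 0^2 + (-1)^2 + (-4)^2 + 2^2 + (-6)^2 + (-3)^2 + 6^2 + 6^2 + (-3)^2 + 3^2 + (-1)^2
= 16 + 1 + 9 + 25 + 1 + 0 + 1 + 16 + 4 + 36 + 9 + 36 + 36 + 9 + 9 + 1 = 209
||T||_HS = sqrt(209) = 14.4568

14.4568


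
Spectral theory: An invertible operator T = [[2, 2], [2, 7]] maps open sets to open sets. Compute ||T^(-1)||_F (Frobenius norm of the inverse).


det(T) = 2*7 - 2*2 = 10
T^(-1) = (1/10) * [[7, -2], [-2, 2]] = [[0.7000, -0.2000], [-0.2000, 0.2000]]
||T^(-1)||_F^2 = 0.7000^2 + (-0.2000)^2 + (-0.2000)^2 + 0.2000^2 = 0.6100
||T^(-1)||_F = sqrt(0.6100) = 0.7810

0.7810


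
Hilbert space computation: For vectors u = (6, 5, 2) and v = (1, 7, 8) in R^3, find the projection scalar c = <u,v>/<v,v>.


Computing <u,v> = 6*1 + 5*7 + 2*8 = 57
Computing <v,v> = 1^2 + 7^2 + 8^2 = 114
Projection coefficient = 57/114 = 0.5000

0.5000


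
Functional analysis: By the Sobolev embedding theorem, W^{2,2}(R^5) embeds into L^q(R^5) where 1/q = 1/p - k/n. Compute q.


Using the Sobolev embedding formula: 1/q = 1/p - k/n
1/q = 1/2 - 2/5 = 1/10
q = 1/(1/10) = 10

10.0000


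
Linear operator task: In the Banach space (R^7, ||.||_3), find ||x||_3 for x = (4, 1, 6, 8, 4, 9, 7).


The l^3 norm = (sum |x_i|^3)^(1/3)
Sum of 3th powers = 64 + 1 + 216 + 512 + 64 + 729 + 343 = 1929
||x||_3 = (1929)^(1/3) = 12.4483

12.4483


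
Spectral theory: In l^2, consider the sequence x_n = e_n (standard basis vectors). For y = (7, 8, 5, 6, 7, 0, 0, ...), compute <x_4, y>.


x_4 = e_4 is the standard basis vector with 1 in position 4.
<x_4, y> = y_4 = 6
As n -> infinity, <x_n, y> -> 0, confirming weak convergence of (x_n) to 0.

6


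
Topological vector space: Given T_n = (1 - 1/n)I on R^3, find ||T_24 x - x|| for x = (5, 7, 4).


T_24 x - x = (1 - 1/24)x - x = -x/24
||x|| = sqrt(90) = 9.4868
||T_24 x - x|| = ||x||/24 = 9.4868/24 = 0.3953

0.3953


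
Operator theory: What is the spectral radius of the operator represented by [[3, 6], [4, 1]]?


For a 2x2 matrix, eigenvalues satisfy lambda^2 - (trace)*lambda + det = 0
trace = 3 + 1 = 4
det = 3*1 - 6*4 = -21
discriminant = 4^2 - 4*(-21) = 100
spectral radius = max |eigenvalue| = 7.0000

7.0000


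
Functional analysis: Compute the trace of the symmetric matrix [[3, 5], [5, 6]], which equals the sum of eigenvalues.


For a self-adjoint (symmetric) matrix, the eigenvalues are real.
The sum of eigenvalues equals the trace of the matrix.
trace = 3 + 6 = 9

9


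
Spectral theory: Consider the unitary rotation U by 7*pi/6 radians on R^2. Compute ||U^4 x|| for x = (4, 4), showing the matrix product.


U is a rotation by theta = 7*pi/6
U^4 = rotation by 4*theta = 28*pi/6 = 4*pi/6 (mod 2*pi)
cos(4*pi/6) = -0.5000, sin(4*pi/6) = 0.8660
U^4 x = (-0.5000 * 4 - 0.8660 * 4, 0.8660 * 4 + -0.5000 * 4)
= (-5.4641, 1.4641)
||U^4 x|| = sqrt((-5.4641)^2 + 1.4641^2) = sqrt(32.0000) = 5.6569

5.6569


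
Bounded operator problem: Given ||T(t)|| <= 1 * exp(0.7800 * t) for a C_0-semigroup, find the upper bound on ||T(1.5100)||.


||T(1.5100)|| <= 1 * exp(0.7800 * 1.5100)
= 1 * exp(1.1778)
= 1 * 3.2472
= 3.2472

3.2472


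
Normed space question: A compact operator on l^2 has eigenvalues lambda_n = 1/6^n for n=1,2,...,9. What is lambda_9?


The eigenvalue formula gives lambda_9 = 1/6^9
= 1/10077696
= 9.9229e-08

9.9229e-08


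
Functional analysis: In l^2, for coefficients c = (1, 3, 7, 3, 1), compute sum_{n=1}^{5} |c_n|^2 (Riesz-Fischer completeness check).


sum |c_n|^2 = 1^2 + 3^2 + 7^2 + 3^2 + 1^2
= 1 + 9 + 49 + 9 + 1
= 69

69


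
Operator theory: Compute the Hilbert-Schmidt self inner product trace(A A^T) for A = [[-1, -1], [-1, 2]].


trace(A * A^T) = sum of squares of all entries
= (-1)^2 + (-1)^2 + (-1)^2 + 2^2
= 1 + 1 + 1 + 4
= 7

7


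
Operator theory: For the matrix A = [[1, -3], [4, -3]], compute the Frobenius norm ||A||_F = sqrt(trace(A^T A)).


||A||_F^2 = sum a_ij^2
= 1^2 + (-3)^2 + 4^2 + (-3)^2
= 1 + 9 + 16 + 9 = 35
||A||_F = sqrt(35) = 5.9161

5.9161


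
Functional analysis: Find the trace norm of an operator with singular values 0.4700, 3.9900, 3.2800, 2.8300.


The nuclear norm is the sum of all singular values.
||T||_1 = 0.4700 + 3.9900 + 3.2800 + 2.8300
= 10.5700

10.5700


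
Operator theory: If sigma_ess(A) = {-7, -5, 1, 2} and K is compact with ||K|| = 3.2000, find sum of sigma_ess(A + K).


By Weyl's theorem, the essential spectrum is invariant under compact perturbations.
sigma_ess(A + K) = sigma_ess(A) = {-7, -5, 1, 2}
Sum = -7 + -5 + 1 + 2 = -9

-9


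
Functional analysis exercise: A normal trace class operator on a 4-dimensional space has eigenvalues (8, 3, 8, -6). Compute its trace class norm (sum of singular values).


For a normal operator, singular values equal |eigenvalues|.
Trace norm = sum |lambda_i| = 8 + 3 + 8 + 6
= 25

25


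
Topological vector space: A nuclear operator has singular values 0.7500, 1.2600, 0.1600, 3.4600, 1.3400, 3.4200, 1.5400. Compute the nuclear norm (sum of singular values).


The nuclear norm is the sum of all singular values.
||T||_1 = 0.7500 + 1.2600 + 0.1600 + 3.4600 + 1.3400 + 3.4200 + 1.5400
= 11.9300

11.9300


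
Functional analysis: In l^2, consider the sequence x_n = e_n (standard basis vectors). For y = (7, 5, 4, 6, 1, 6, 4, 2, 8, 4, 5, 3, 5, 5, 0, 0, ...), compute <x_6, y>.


x_6 = e_6 is the standard basis vector with 1 in position 6.
<x_6, y> = y_6 = 6
As n -> infinity, <x_n, y> -> 0, confirming weak convergence of (x_n) to 0.

6
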